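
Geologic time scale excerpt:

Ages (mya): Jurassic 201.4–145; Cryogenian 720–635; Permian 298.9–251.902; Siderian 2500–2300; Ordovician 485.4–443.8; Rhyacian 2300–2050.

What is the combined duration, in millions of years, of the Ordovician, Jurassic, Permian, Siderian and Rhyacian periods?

Each duration: Ordovician = 41.6; Jurassic = 56.4; Permian = 46.998; Siderian = 200; Rhyacian = 250.
Sum: 41.6 + 56.4 + 46.998 + 200 + 250 = 594.998 Myr.

594.998 million years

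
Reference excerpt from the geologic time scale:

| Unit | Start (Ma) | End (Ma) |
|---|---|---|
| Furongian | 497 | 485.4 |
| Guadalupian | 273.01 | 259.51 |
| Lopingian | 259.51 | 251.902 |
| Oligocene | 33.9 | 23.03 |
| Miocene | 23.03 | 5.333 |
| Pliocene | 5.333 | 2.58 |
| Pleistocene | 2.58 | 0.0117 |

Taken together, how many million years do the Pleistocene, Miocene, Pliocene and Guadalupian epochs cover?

36.5183 million years

Duration is start − end for each: (2.58 − 0.0117) + (23.03 − 5.333) + (5.333 − 2.58) + (273.01 − 259.51).
That is 2.5683 + 17.697 + 2.753 + 13.5, which totals 36.5183 million years.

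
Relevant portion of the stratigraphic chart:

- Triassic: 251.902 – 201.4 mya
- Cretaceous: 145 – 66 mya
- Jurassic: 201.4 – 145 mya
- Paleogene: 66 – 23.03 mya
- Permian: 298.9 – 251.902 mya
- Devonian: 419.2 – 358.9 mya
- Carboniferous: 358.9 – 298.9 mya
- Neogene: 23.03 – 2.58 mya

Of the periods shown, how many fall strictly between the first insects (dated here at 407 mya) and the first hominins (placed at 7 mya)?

6

The older date is 407 Ma and the younger is 7 Ma.
Periods with start < 407 and end > 7 Ma: Carboniferous (358.9–298.9), Permian (298.9–251.902), Triassic (251.902–201.4), Jurassic (201.4–145), Cretaceous (145–66), Paleogene (66–23.03).
That is 6 complete periods.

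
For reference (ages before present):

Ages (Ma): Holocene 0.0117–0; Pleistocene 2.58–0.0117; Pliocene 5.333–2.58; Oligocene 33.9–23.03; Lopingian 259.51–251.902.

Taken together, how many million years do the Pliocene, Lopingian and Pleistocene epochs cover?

Each duration: Pliocene = 2.753; Lopingian = 7.608; Pleistocene = 2.5683.
Sum: 2.753 + 7.608 + 2.5683 = 12.9293 Myr.

12.9293 million years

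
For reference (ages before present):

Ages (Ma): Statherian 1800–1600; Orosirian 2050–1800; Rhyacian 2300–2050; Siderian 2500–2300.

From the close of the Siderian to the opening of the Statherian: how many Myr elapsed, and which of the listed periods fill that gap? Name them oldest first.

The Siderian closes at 2300 Ma and the Statherian opens at 1800 Ma, so the interval is 2300 − 1800 = 500 Myr.
A period fits inside if it starts at or after 2300 Ma and ends at or before 1800 Ma; oldest first that gives Rhyacian, Orosirian.

500 million years; Rhyacian, Orosirian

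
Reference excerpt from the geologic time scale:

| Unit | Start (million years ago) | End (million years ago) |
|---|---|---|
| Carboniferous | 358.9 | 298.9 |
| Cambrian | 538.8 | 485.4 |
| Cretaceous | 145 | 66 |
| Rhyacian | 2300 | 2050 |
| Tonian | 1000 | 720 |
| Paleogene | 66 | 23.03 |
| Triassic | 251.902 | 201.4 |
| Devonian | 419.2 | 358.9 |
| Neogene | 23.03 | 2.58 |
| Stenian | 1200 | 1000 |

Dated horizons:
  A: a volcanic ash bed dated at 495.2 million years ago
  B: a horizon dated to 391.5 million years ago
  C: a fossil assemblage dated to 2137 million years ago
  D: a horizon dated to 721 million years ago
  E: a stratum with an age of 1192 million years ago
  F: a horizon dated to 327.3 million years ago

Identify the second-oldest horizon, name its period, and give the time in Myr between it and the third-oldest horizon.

Sorted oldest-first by Ma: C (2137), E (1192), D (721), A (495.2), B (391.5), F (327.3).
The second oldest is E at 1192 Ma, which lies in 1200–1000 Ma: the Stenian.
The third oldest is D at 721 Ma; separation = |1192 − 721| = 471 Myr.

E, in the Stenian; 471 million years to D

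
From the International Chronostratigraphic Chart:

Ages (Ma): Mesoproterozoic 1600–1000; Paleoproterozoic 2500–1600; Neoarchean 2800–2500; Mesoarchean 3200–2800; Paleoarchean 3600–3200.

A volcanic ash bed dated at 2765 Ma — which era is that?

Neoarchean

2765 Ma lies between 2800 and 2500 Ma, so it falls in the Neoarchean.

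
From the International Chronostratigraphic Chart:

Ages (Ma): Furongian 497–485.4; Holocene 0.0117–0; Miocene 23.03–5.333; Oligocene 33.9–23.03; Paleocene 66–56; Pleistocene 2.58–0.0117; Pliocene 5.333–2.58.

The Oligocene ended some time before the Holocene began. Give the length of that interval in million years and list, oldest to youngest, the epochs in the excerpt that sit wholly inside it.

23.0183 million years; Miocene, Pliocene, Pleistocene

The Oligocene closes at 23.03 Ma and the Holocene opens at 0.0117 Ma, so the interval is 23.03 − 0.0117 = 23.0183 Myr.
An epoch fits inside if it starts at or after 23.03 Ma and ends at or before 0.0117 Ma; oldest first that gives Miocene, Pliocene, Pleistocene.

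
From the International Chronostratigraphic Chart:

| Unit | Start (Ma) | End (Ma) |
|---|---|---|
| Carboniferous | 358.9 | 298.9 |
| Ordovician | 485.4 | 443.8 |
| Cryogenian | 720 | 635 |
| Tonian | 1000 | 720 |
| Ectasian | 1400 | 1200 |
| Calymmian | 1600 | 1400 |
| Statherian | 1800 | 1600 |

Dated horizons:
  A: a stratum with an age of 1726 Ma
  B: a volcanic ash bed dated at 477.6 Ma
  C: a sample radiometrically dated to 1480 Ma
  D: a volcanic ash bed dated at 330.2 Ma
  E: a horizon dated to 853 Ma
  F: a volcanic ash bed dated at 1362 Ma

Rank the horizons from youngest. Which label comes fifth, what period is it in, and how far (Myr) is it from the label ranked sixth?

Sorted youngest-first by Ma: D (330.2), B (477.6), E (853), F (1362), C (1480), A (1726).
The fifth youngest is C at 1480 Ma, which lies in 1600–1400 Ma: the Calymmian.
The sixth youngest is A at 1726 Ma; separation = |1480 − 1726| = 246 Myr.

C, in the Calymmian; 246 million years to A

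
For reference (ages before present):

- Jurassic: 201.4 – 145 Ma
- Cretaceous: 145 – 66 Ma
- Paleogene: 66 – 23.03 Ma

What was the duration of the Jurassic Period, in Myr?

56.4 million years

201.4 − 145 = 56.4 million years.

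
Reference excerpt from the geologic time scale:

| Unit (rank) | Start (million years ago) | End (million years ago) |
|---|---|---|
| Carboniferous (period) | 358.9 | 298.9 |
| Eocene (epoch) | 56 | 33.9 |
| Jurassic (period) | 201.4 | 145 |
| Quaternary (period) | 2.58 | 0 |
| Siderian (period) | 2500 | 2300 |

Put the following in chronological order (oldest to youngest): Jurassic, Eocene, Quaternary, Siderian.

Siderian, Jurassic, Eocene, Quaternary

Sorting by start age (descending Ma, since larger Ma = older): Siderian start 2500, Jurassic start 201.4, Eocene start 56, Quaternary start 2.58.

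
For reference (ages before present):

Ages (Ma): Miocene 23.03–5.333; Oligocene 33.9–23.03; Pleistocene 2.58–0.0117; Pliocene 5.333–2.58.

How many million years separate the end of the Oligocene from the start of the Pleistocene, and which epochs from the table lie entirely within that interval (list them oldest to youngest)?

20.45 million years; Miocene, Pliocene

End of Oligocene = 23.03 Ma; start of Pleistocene = 2.58 Ma.
Gap = 23.03 − 2.58 = 20.45 Myr.
Epochs wholly inside 23.03–2.58 Ma: Miocene (23.03–5.333), Pliocene (5.333–2.58).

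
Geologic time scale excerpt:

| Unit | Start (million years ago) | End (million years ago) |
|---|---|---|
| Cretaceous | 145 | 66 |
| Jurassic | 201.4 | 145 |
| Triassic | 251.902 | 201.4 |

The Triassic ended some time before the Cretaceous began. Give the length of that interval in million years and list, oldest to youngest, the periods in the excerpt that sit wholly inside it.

End of Triassic = 201.4 Ma; start of Cretaceous = 145 Ma.
Gap = 201.4 − 145 = 56.4 Myr.
Periods wholly inside 201.4–145 Ma: Jurassic (201.4–145).

56.4 million years; Jurassic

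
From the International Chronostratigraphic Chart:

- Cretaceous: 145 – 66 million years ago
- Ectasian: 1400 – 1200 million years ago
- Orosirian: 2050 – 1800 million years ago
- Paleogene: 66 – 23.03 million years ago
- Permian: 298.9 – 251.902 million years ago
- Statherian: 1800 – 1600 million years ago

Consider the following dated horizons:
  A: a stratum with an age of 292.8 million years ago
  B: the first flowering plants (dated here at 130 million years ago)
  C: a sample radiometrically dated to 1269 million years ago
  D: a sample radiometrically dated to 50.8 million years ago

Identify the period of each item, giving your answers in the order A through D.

Match each age against the start–end ranges in the excerpt: A = 292.8 Ma → Permian (298.9–251.902); B = 130 Ma → Cretaceous (145–66); C = 1269 Ma → Ectasian (1400–1200); D = 50.8 Ma → Paleogene (66–23.03).

A — Permian; B — Cretaceous; C — Ectasian; D — Paleogene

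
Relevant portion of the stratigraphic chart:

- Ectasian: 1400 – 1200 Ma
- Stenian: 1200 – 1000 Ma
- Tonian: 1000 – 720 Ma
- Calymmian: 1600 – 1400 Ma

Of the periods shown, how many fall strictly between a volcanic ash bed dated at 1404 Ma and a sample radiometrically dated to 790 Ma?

2

The older date is 1404 Ma and the younger is 790 Ma.
Periods with start < 1404 and end > 790 Ma: Ectasian (1400–1200), Stenian (1200–1000).
That is 2 complete periods.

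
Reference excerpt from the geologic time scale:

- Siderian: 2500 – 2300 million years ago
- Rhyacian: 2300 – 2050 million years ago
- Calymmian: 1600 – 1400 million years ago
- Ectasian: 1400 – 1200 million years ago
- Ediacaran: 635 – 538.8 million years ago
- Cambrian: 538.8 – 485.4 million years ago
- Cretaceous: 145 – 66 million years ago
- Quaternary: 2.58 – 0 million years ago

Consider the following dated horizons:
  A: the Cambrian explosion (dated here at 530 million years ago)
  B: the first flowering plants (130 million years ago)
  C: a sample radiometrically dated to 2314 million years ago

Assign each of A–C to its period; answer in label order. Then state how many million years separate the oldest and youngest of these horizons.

A — Cambrian; B — Cretaceous; C — Siderian; span 2184 million years

A: 530 Ma lies in 538.8–485.4 Ma, so Cambrian.
B: 130 Ma lies in 145–66 Ma, so Cretaceous.
C: 2314 Ma lies in 2500–2300 Ma, so Siderian.
Oldest = 2314 Ma, youngest = 130 Ma → span 2184 Myr.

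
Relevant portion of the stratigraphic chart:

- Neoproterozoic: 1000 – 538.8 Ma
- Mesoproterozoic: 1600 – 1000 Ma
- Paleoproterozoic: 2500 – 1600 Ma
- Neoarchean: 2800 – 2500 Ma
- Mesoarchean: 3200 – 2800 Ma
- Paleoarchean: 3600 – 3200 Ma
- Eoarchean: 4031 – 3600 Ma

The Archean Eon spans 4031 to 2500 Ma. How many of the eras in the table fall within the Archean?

Eras inside 4031–2500 Ma: Eoarchean, Paleoarchean, Mesoarchean, Neoarchean — 4 in total.

4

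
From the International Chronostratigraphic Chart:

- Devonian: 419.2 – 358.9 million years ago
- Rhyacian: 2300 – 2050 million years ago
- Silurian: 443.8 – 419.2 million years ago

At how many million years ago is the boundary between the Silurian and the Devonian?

The Silurian ends and the Devonian begins at 419.2 million years ago.

419.2 million years ago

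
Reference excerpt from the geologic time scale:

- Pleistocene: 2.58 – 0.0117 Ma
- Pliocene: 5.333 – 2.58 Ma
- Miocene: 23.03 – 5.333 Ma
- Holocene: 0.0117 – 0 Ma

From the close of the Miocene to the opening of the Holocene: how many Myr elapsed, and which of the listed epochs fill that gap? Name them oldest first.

5.3213 million years; Pliocene, Pleistocene

The Miocene closes at 5.333 Ma and the Holocene opens at 0.0117 Ma, so the interval is 5.333 − 0.0117 = 5.3213 Myr.
An epoch fits inside if it starts at or after 5.333 Ma and ends at or before 0.0117 Ma; oldest first that gives Pliocene, Pleistocene.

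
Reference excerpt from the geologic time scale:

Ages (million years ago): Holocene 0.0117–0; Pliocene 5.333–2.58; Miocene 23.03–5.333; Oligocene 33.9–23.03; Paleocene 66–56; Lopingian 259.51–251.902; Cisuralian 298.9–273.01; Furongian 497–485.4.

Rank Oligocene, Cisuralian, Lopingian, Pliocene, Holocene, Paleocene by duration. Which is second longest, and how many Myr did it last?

Start − end for each: Oligocene 33.9 − 23.03 = 10.87; Cisuralian 298.9 − 273.01 = 25.89; Lopingian 259.51 − 251.902 = 7.608; Pliocene 5.333 − 2.58 = 2.753; Holocene 0.0117 − 0 = 0.0117; Paleocene 66 − 56 = 10.
Ranking these from longest: Cisuralian > Oligocene > Paleocene > Lopingian > Pliocene > Holocene.
Position 2 in that ranking is Oligocene, which lasted 10.87 Myr.

Oligocene, 10.87 million years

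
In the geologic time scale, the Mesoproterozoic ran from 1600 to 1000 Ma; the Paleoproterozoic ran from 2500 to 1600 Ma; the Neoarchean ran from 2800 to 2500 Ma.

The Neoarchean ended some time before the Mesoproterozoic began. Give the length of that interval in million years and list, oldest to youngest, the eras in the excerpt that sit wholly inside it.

The Neoarchean closes at 2500 Ma and the Mesoproterozoic opens at 1600 Ma, so the interval is 2500 − 1600 = 900 Myr.
An era fits inside if it starts at or after 2500 Ma and ends at or before 1600 Ma; oldest first that gives Paleoproterozoic.

900 million years; Paleoproterozoic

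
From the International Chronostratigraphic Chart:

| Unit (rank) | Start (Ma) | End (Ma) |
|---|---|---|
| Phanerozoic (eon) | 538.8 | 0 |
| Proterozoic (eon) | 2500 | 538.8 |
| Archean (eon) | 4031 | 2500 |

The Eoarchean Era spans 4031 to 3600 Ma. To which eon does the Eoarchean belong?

The Eoarchean (4031–3600 Ma) lies entirely within 4031–2500 Ma, the Archean Eon.

Archean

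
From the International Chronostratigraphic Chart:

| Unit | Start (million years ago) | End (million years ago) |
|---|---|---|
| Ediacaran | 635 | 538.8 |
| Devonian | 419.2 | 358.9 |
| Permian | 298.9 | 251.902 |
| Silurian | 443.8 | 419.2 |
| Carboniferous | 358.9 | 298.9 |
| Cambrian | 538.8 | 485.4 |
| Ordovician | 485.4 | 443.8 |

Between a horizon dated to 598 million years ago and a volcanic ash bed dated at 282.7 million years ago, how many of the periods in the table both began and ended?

5

The older date is 598 Ma and the younger is 282.7 Ma.
Periods with start < 598 and end > 282.7 Ma: Cambrian (538.8–485.4), Ordovician (485.4–443.8), Silurian (443.8–419.2), Devonian (419.2–358.9), Carboniferous (358.9–298.9).
That is 5 complete periods.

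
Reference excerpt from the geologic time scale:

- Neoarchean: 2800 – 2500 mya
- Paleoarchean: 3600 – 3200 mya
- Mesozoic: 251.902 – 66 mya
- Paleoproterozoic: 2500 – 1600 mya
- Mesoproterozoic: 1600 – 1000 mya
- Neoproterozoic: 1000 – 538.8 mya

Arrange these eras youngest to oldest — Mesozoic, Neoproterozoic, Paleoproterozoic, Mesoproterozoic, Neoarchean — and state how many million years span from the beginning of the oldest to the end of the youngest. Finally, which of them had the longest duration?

Mesozoic → Neoproterozoic → Mesoproterozoic → Paleoproterozoic → Neoarchean; total span 2734 Myr; longest is Paleoproterozoic

From the excerpt: Mesozoic 251.902–66; Neoproterozoic 1000–538.8; Paleoproterozoic 2500–1600; Mesoproterozoic 1600–1000; Neoarchean 2800–2500 (Ma).
Larger Ma is earlier, so the oldest is Neoarchean and the youngest is Mesozoic; youngest to oldest: Mesozoic, Neoproterozoic, Mesoproterozoic, Paleoproterozoic, Neoarchean.
Oldest start 2800 minus youngest end 66 gives 2734 Myr overall.
Individual lengths (start − end): Neoproterozoic 461.2; Neoarchean 300; Mesoproterozoic 600; Mesozoic 185.902; Paleoproterozoic 900. The largest is Paleoproterozoic at 900 Myr.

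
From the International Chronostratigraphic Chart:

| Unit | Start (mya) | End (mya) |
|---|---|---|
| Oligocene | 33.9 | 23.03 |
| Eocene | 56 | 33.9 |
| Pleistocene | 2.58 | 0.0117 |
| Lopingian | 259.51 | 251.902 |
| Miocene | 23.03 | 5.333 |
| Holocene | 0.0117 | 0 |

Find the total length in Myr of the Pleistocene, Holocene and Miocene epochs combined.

Duration is start − end for each: (2.58 − 0.0117) + (0.0117 − 0) + (23.03 − 5.333).
That is 2.5683 + 0.0117 + 17.697, which totals 20.277 million years.

20.277 million years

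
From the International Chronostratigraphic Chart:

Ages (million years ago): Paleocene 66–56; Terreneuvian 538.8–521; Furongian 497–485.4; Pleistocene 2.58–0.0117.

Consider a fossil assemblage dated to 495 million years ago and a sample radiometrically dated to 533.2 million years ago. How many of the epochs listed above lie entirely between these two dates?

0

Checking each listed span, none has both start < 533.2 Ma and end > 495 Ma — every epoch straddles one of the two dates or lies outside them — so the count is 0.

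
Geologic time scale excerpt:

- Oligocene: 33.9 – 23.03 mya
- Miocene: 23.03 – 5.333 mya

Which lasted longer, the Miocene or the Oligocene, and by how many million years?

Miocene: 23.03 − 5.333 = 17.697 Myr.
Oligocene: 33.9 − 23.03 = 10.87 Myr.
Difference: 17.697 − 10.87 = 6.827 Myr, so the Miocene was longer.

Miocene, by 6.827 million years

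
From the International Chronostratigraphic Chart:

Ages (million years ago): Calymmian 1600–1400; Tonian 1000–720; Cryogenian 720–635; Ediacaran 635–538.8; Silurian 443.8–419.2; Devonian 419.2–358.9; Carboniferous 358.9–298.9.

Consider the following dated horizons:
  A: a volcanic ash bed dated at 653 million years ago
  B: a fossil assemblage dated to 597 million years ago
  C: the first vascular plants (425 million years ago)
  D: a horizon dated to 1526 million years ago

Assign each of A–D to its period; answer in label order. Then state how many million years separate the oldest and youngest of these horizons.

A — Cryogenian; B — Ediacaran; C — Silurian; D — Calymmian; span 1101 million years

Match each age against the start–end ranges in the excerpt: A = 653 Ma → Cryogenian (720–635); B = 597 Ma → Ediacaran (635–538.8); C = 425 Ma → Silurian (443.8–419.2); D = 1526 Ma → Calymmian (1600–1400).
The largest age is 1526 Ma and the smallest is 425 Ma; their difference is 1101 Myr.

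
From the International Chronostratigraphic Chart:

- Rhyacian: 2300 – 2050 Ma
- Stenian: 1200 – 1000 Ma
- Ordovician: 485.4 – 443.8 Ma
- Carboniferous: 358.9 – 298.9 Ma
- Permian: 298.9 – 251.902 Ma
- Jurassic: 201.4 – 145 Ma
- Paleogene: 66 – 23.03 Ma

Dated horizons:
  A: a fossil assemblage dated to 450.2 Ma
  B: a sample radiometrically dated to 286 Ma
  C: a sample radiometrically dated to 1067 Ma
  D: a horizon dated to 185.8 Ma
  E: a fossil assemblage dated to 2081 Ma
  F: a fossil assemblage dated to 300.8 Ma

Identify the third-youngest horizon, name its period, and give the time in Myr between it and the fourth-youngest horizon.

Sorted youngest-first by Ma: D (185.8), B (286), F (300.8), A (450.2), C (1067), E (2081).
The third youngest is F at 300.8 Ma, which lies in 358.9–298.9 Ma: the Carboniferous.
The fourth youngest is A at 450.2 Ma; separation = |300.8 − 450.2| = 149.4 Myr.

F, in the Carboniferous; 149.4 million years to A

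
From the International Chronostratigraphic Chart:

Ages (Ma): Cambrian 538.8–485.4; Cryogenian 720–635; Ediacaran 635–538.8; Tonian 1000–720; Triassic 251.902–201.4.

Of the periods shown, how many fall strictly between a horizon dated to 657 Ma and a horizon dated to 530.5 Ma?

The older date is 657 Ma and the younger is 530.5 Ma.
Periods with start < 657 and end > 530.5 Ma: Ediacaran (635–538.8).
That is 1 complete period.

1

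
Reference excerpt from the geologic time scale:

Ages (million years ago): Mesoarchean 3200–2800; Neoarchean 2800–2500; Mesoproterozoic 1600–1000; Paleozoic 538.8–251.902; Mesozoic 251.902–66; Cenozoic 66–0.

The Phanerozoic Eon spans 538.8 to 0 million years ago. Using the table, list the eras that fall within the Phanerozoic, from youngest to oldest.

Eras with both bounds inside 538.8–0 Ma: Cenozoic (66–0), Mesozoic (251.902–66), Paleozoic (538.8–251.902).

Cenozoic, Mesozoic, Paleozoic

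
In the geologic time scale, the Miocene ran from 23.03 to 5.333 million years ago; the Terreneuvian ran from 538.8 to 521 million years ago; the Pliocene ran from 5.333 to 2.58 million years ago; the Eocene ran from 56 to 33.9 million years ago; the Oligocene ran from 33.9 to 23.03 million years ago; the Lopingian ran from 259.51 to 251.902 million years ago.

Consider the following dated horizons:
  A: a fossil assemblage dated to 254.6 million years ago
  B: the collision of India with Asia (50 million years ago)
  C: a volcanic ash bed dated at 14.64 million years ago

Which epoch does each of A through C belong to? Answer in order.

A: 254.6 Ma lies in 259.51–251.902 Ma, so Lopingian.
B: 50 Ma lies in 56–33.9 Ma, so Eocene.
C: 14.64 Ma lies in 23.03–5.333 Ma, so Miocene.

A — Lopingian; B — Eocene; C — Miocene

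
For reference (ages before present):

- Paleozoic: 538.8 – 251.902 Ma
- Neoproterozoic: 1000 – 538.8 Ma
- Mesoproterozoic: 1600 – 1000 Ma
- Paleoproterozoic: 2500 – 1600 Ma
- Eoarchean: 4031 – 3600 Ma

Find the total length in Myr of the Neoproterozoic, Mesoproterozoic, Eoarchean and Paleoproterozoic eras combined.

Duration is start − end for each: (1000 − 538.8) + (1600 − 1000) + (4031 − 3600) + (2500 − 1600).
That is 461.2 + 600 + 431 + 900, which totals 2392.2 million years.

2392.2 million years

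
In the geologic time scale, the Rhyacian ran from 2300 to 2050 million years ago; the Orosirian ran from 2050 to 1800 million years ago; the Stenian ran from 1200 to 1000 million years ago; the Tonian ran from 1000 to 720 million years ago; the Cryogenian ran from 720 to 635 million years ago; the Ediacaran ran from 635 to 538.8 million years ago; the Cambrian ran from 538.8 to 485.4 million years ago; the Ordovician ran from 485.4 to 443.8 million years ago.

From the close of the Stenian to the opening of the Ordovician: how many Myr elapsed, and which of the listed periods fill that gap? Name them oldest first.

514.6 million years; Tonian, Cryogenian, Ediacaran, Cambrian

The Stenian closes at 1000 Ma and the Ordovician opens at 485.4 Ma, so the interval is 1000 − 485.4 = 514.6 Myr.
A period fits inside if it starts at or after 1000 Ma and ends at or before 485.4 Ma; oldest first that gives Tonian, Cryogenian, Ediacaran, Cambrian.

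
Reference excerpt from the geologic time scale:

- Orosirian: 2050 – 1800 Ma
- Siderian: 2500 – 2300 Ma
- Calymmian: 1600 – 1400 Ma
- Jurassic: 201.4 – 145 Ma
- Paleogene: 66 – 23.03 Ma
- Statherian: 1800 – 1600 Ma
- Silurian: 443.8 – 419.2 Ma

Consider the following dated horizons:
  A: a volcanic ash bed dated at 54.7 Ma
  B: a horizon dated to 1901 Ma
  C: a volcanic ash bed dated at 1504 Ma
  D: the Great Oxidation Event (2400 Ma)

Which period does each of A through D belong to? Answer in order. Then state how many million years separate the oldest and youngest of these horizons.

A — Paleogene; B — Orosirian; C — Calymmian; D — Siderian; span 2345.3 million years

Match each age against the start–end ranges in the excerpt: A = 54.7 Ma → Paleogene (66–23.03); B = 1901 Ma → Orosirian (2050–1800); C = 1504 Ma → Calymmian (1600–1400); D = 2400 Ma → Siderian (2500–2300).
The largest age is 2400 Ma and the smallest is 54.7 Ma; their difference is 2345.3 Myr.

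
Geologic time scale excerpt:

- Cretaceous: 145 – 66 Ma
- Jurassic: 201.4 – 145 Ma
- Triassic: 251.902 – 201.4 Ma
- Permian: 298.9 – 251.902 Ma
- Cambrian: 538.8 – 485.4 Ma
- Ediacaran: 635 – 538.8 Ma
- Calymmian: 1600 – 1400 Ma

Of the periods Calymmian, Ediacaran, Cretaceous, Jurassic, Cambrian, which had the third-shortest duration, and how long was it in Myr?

Durations: Calymmian 200; Ediacaran 96.2; Cretaceous 79; Jurassic 56.4; Cambrian 53.4 Myr.
Sorted shortest-first: Cambrian (53.4), Jurassic (56.4), Cretaceous (79), Ediacaran (96.2), Calymmian (200).
The third shortest is Cretaceous at 79 Myr.

Cretaceous, 79 million years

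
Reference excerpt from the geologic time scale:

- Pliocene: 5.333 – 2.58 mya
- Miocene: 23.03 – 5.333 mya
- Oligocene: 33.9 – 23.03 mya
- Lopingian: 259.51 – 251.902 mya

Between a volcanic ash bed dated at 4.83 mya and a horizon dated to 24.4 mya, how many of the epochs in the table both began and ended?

1

The older date is 24.4 Ma and the younger is 4.83 Ma.
Epochs with start < 24.4 and end > 4.83 Ma: Miocene (23.03–5.333).
That is 1 complete epoch.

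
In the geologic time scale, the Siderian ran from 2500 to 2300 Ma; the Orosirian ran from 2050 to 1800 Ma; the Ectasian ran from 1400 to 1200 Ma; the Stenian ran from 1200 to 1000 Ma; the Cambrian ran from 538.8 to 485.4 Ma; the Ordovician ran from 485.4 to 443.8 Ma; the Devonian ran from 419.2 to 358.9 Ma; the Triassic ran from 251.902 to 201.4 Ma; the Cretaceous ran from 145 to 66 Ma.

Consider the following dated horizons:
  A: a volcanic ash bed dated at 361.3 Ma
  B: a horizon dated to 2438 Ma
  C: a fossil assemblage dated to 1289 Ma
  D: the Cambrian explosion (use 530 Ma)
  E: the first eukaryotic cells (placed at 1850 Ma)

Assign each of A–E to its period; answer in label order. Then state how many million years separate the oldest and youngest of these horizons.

Match each age against the start–end ranges in the excerpt: A = 361.3 Ma → Devonian (419.2–358.9); B = 2438 Ma → Siderian (2500–2300); C = 1289 Ma → Ectasian (1400–1200); D = 530 Ma → Cambrian (538.8–485.4); E = 1850 Ma → Orosirian (2050–1800).
The largest age is 2438 Ma and the smallest is 361.3 Ma; their difference is 2076.7 Myr.

A — Devonian; B — Siderian; C — Ectasian; D — Cambrian; E — Orosirian; span 2076.7 million years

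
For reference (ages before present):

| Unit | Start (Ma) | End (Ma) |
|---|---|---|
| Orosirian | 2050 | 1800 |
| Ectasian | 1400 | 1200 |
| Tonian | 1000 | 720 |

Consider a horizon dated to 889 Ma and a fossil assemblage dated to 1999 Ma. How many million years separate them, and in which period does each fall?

Elapsed time: 1999 − 889 = 1110 Myr.
889 Ma lies within 1000–720 Ma: Tonian.
1999 Ma lies within 2050–1800 Ma: Orosirian.

1110 million years apart; the first in the Tonian, the second in the Orosirian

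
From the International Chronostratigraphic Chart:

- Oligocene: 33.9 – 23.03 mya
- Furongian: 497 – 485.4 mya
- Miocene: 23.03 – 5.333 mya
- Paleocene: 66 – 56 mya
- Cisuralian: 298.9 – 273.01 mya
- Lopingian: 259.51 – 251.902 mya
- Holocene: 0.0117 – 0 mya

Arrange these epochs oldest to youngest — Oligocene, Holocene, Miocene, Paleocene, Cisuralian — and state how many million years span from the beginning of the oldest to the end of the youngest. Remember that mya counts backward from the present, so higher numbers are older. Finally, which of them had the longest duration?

From the excerpt: Oligocene 33.9–23.03; Holocene 0.0117–0; Miocene 23.03–5.333; Paleocene 66–56; Cisuralian 298.9–273.01 (Ma).
Larger Ma is earlier, so the oldest is Cisuralian and the youngest is Holocene; oldest to youngest: Cisuralian, Paleocene, Oligocene, Miocene, Holocene.
Oldest start 298.9 minus youngest end 0 gives 298.9 Myr overall.
Individual lengths (start − end): Paleocene 10; Cisuralian 25.89; Holocene 0.0117; Oligocene 10.87; Miocene 17.697. The largest is Cisuralian at 25.89 Myr.

Cisuralian → Paleocene → Oligocene → Miocene → Holocene; total span 298.9 Myr; longest is Cisuralian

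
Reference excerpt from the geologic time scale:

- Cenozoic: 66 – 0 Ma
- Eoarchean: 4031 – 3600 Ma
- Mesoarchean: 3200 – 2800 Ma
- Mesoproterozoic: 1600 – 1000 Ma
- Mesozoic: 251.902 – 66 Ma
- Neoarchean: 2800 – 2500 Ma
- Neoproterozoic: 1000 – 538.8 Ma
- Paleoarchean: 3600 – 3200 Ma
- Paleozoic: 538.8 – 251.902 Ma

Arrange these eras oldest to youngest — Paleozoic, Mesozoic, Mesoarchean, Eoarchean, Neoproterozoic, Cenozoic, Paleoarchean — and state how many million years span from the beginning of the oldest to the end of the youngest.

From the excerpt: Paleozoic 538.8–251.902; Mesozoic 251.902–66; Mesoarchean 3200–2800; Eoarchean 4031–3600; Neoproterozoic 1000–538.8; Cenozoic 66–0; Paleoarchean 3600–3200 (Ma).
Larger Ma is earlier, so the oldest is Eoarchean and the youngest is Cenozoic; oldest to youngest: Eoarchean, Paleoarchean, Mesoarchean, Neoproterozoic, Paleozoic, Mesozoic, Cenozoic.
Oldest start 4031 minus youngest end 0 gives 4031 Myr overall.

Eoarchean → Paleoarchean → Mesoarchean → Neoproterozoic → Paleozoic → Mesozoic → Cenozoic; total span 4031 Myr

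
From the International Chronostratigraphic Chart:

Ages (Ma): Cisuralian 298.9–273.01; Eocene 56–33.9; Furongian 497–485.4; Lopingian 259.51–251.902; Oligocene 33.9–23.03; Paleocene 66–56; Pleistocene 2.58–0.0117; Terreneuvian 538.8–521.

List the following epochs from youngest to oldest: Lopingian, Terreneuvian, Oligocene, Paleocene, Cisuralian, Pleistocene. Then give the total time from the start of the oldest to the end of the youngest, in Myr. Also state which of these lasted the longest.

Pleistocene → Oligocene → Paleocene → Lopingian → Cisuralian → Terreneuvian; total span 538.7883 Myr; longest is Cisuralian

From the excerpt: Lopingian 259.51–251.902; Terreneuvian 538.8–521; Oligocene 33.9–23.03; Paleocene 66–56; Cisuralian 298.9–273.01; Pleistocene 2.58–0.0117 (Ma).
Larger Ma is earlier, so the oldest is Terreneuvian and the youngest is Pleistocene; youngest to oldest: Pleistocene, Oligocene, Paleocene, Lopingian, Cisuralian, Terreneuvian.
Oldest start 538.8 minus youngest end 0.0117 gives 538.7883 Myr overall.
Individual lengths (start − end): Lopingian 7.608; Oligocene 10.87; Cisuralian 25.89; Terreneuvian 17.8; Pleistocene 2.5683; Paleocene 10. The largest is Cisuralian at 25.89 Myr.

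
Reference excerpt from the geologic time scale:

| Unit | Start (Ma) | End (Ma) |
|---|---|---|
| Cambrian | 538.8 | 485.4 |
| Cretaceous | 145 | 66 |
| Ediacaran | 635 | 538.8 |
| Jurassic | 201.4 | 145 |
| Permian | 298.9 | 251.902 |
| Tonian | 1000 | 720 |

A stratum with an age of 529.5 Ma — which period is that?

Cambrian

529.5 Ma lies between 538.8 and 485.4 Ma, so it falls in the Cambrian.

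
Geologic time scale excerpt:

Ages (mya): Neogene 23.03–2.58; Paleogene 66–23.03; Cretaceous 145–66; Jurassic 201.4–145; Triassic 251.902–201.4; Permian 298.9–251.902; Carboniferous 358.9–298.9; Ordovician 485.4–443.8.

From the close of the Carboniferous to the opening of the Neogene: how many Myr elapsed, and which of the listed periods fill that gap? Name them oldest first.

End of Carboniferous = 298.9 Ma; start of Neogene = 23.03 Ma.
Gap = 298.9 − 23.03 = 275.87 Myr.
Periods wholly inside 298.9–23.03 Ma: Permian (298.9–251.902), Triassic (251.902–201.4), Jurassic (201.4–145), Cretaceous (145–66), Paleogene (66–23.03).

275.87 million years; Permian, Triassic, Jurassic, Cretaceous, Paleogene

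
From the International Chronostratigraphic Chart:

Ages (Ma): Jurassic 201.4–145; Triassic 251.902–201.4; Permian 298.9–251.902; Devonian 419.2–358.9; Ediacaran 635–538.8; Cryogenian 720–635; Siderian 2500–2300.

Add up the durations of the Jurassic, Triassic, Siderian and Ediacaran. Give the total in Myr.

Duration is start − end for each: (201.4 − 145) + (251.902 − 201.4) + (2500 − 2300) + (635 − 538.8).
That is 56.4 + 50.502 + 200 + 96.2, which totals 403.102 million years.

403.102 million years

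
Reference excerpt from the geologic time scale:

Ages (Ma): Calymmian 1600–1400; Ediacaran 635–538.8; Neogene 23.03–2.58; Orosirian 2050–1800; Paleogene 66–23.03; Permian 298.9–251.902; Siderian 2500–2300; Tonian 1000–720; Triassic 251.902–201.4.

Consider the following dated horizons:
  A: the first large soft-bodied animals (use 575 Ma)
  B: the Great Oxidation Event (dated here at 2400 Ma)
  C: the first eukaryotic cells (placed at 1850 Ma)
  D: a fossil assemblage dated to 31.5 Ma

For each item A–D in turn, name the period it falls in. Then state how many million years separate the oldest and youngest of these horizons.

A: 575 Ma lies in 635–538.8 Ma, so Ediacaran.
B: 2400 Ma lies in 2500–2300 Ma, so Siderian.
C: 1850 Ma lies in 2050–1800 Ma, so Orosirian.
D: 31.5 Ma lies in 66–23.03 Ma, so Paleogene.
Oldest = 2400 Ma, youngest = 31.5 Ma → span 2368.5 Myr.

A — Ediacaran; B — Siderian; C — Orosirian; D — Paleogene; span 2368.5 million years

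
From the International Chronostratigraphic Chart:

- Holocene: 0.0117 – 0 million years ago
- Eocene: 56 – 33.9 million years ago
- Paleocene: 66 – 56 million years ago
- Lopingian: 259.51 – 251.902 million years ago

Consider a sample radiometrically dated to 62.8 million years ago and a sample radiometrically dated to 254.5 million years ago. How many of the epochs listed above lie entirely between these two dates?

The older date is 254.5 Ma and the younger is 62.8 Ma.
No epoch both begins after 254.5 Ma and ends before 62.8 Ma, so the count is 0.

0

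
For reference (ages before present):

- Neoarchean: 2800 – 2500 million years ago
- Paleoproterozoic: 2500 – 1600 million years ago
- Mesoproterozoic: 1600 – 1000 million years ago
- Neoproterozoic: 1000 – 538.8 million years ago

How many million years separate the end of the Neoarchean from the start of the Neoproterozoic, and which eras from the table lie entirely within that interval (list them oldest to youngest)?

1500 million years; Paleoproterozoic, Mesoproterozoic

End of Neoarchean = 2500 Ma; start of Neoproterozoic = 1000 Ma.
Gap = 2500 − 1000 = 1500 Myr.
Eras wholly inside 2500–1000 Ma: Paleoproterozoic (2500–1600), Mesoproterozoic (1600–1000).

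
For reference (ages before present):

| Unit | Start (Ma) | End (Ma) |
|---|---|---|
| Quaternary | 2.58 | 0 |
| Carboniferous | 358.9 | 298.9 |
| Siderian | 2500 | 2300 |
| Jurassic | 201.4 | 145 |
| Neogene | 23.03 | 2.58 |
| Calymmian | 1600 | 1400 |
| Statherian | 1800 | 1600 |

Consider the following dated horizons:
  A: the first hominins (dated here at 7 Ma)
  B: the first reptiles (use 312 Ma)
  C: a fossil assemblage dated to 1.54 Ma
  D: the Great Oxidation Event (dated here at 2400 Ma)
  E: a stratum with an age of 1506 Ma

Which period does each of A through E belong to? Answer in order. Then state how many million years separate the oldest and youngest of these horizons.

A: 7 Ma lies in 23.03–2.58 Ma, so Neogene.
B: 312 Ma lies in 358.9–298.9 Ma, so Carboniferous.
C: 1.54 Ma lies in 2.58–0 Ma, so Quaternary.
D: 2400 Ma lies in 2500–2300 Ma, so Siderian.
E: 1506 Ma lies in 1600–1400 Ma, so Calymmian.
Oldest = 2400 Ma, youngest = 1.54 Ma → span 2398.46 Myr.

A — Neogene; B — Carboniferous; C — Quaternary; D — Siderian; E — Calymmian; span 2398.46 million years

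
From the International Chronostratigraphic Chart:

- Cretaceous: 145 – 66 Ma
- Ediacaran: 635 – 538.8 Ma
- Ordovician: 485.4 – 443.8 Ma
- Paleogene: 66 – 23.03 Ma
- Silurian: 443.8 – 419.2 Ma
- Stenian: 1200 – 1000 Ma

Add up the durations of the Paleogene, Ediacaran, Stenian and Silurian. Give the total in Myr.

Each duration: Paleogene = 42.97; Ediacaran = 96.2; Stenian = 200; Silurian = 24.6.
Sum: 42.97 + 96.2 + 200 + 24.6 = 363.77 Myr.

363.77 million years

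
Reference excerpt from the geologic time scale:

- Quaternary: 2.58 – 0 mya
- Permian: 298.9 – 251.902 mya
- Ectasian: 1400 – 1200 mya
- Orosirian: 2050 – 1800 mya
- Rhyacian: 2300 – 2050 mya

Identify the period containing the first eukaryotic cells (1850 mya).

1850 Ma lies between 2050 and 1800 Ma, so it falls in the Orosirian.

Orosirian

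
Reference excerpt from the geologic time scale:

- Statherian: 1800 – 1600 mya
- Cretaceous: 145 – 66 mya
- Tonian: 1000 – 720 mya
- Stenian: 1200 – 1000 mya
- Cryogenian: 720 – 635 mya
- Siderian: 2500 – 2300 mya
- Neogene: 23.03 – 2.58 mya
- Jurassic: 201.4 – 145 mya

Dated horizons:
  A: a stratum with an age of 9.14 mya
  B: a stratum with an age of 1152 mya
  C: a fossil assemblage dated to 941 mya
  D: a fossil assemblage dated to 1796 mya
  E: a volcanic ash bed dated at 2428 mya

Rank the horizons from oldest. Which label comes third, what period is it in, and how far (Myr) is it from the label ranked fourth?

B, in the Stenian; 211 million years to C

Sorted oldest-first by Ma: E (2428), D (1796), B (1152), C (941), A (9.14).
The third oldest is B at 1152 Ma, which lies in 1200–1000 Ma: the Stenian.
The fourth oldest is C at 941 Ma; separation = |1152 − 941| = 211 Myr.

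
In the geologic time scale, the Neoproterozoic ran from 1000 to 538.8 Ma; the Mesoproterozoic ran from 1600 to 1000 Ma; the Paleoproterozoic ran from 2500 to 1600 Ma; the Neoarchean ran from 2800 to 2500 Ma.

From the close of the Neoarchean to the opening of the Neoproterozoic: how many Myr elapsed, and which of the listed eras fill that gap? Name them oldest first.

The Neoarchean closes at 2500 Ma and the Neoproterozoic opens at 1000 Ma, so the interval is 2500 − 1000 = 1500 Myr.
An era fits inside if it starts at or after 2500 Ma and ends at or before 1000 Ma; oldest first that gives Paleoproterozoic, Mesoproterozoic.

1500 million years; Paleoproterozoic, Mesoproterozoic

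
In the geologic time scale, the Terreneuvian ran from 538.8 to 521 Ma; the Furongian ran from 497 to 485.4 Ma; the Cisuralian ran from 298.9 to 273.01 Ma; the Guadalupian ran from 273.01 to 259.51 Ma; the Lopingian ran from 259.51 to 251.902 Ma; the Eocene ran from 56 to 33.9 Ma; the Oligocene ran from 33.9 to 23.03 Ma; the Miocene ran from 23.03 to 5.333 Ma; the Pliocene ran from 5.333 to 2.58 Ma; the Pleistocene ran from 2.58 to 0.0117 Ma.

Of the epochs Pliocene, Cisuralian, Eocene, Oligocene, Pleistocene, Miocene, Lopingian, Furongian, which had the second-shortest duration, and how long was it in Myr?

Start − end for each: Pliocene 5.333 − 2.58 = 2.753; Cisuralian 298.9 − 273.01 = 25.89; Eocene 56 − 33.9 = 22.1; Oligocene 33.9 − 23.03 = 10.87; Pleistocene 2.58 − 0.0117 = 2.5683; Miocene 23.03 − 5.333 = 17.697; Lopingian 259.51 − 251.902 = 7.608; Furongian 497 − 485.4 = 11.6.
Ranking these from shortest: Pleistocene < Pliocene < Lopingian < Oligocene < Furongian < Miocene < Eocene < Cisuralian.
Position 2 in that ranking is Pliocene, which lasted 2.753 Myr.

Pliocene, 2.753 million years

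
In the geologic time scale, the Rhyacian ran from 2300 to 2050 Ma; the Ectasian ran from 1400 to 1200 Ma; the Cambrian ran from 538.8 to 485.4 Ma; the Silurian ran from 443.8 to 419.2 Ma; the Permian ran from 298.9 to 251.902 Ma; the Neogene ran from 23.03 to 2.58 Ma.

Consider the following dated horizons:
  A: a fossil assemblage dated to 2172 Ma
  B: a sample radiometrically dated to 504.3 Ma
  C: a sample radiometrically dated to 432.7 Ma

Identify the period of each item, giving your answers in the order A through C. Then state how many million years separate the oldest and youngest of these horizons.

Match each age against the start–end ranges in the excerpt: A = 2172 Ma → Rhyacian (2300–2050); B = 504.3 Ma → Cambrian (538.8–485.4); C = 432.7 Ma → Silurian (443.8–419.2).
The largest age is 2172 Ma and the smallest is 432.7 Ma; their difference is 1739.3 Myr.

A — Rhyacian; B — Cambrian; C — Silurian; span 1739.3 million years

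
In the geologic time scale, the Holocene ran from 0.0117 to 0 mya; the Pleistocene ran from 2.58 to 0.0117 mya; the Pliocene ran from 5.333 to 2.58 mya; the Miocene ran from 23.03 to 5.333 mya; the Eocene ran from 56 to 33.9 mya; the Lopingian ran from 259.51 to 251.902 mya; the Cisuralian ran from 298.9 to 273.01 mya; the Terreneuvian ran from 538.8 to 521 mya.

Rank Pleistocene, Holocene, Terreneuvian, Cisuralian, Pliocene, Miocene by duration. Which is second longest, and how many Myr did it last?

Terreneuvian, 17.8 million years

Durations: Pleistocene 2.5683; Holocene 0.0117; Terreneuvian 17.8; Cisuralian 25.89; Pliocene 2.753; Miocene 17.697 Myr.
Sorted longest-first: Cisuralian (25.89), Terreneuvian (17.8), Miocene (17.697), Pliocene (2.753), Pleistocene (2.5683), Holocene (0.0117).
The second longest is Terreneuvian at 17.8 Myr.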